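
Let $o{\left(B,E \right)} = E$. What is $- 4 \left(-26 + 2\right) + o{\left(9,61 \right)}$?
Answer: $157$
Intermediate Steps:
$- 4 \left(-26 + 2\right) + o{\left(9,61 \right)} = - 4 \left(-26 + 2\right) + 61 = \left(-4\right) \left(-24\right) + 61 = 96 + 61 = 157$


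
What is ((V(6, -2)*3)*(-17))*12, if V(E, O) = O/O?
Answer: -612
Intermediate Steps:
V(E, O) = 1
((V(6, -2)*3)*(-17))*12 = ((1*3)*(-17))*12 = (3*(-17))*12 = -51*12 = -612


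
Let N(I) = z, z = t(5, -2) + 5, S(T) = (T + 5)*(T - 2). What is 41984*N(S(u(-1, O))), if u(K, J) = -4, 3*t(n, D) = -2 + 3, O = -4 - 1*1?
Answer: 671744/3 ≈ 2.2391e+5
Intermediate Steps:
O = -5 (O = -4 - 1 = -5)
t(n, D) = ⅓ (t(n, D) = (-2 + 3)/3 = (⅓)*1 = ⅓)
S(T) = (-2 + T)*(5 + T) (S(T) = (5 + T)*(-2 + T) = (-2 + T)*(5 + T))
z = 16/3 (z = ⅓ + 5 = 16/3 ≈ 5.3333)
N(I) = 16/3
41984*N(S(u(-1, O))) = 41984*(16/3) = 671744/3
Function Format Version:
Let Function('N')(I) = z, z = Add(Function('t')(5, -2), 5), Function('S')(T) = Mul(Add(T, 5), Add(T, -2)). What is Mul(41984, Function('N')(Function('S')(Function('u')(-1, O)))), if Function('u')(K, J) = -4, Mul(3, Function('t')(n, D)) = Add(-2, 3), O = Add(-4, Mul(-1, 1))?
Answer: Rational(671744, 3) ≈ 2.2391e+5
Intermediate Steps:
O = -5 (O = Add(-4, -1) = -5)
Function('t')(n, D) = Rational(1, 3) (Function('t')(n, D) = Mul(Rational(1, 3), Add(-2, 3)) = Mul(Rational(1, 3), 1) = Rational(1, 3))
Function('S')(T) = Mul(Add(-2, T), Add(5, T)) (Function('S')(T) = Mul(Add(5, T), Add(-2, T)) = Mul(Add(-2, T), Add(5, T)))
z = Rational(16, 3) (z = Add(Rational(1, 3), 5) = Rational(16, 3) ≈ 5.3333)
Function('N')(I) = Rational(16, 3)
Mul(41984, Function('N')(Function('S')(Function('u')(-1, O)))) = Mul(41984, Rational(16, 3)) = Rational(671744, 3)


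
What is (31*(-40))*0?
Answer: 0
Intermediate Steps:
(31*(-40))*0 = -1240*0 = 0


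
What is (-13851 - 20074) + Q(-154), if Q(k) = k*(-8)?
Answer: -32693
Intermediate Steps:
Q(k) = -8*k
(-13851 - 20074) + Q(-154) = (-13851 - 20074) - 8*(-154) = -33925 + 1232 = -32693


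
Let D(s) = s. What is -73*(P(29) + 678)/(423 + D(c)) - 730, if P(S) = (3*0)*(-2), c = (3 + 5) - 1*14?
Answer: -117968/139 ≈ -848.69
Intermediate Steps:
c = -6 (c = 8 - 14 = -6)
P(S) = 0 (P(S) = 0*(-2) = 0)
-73*(P(29) + 678)/(423 + D(c)) - 730 = -73*(0 + 678)/(423 - 6) - 730 = -49494/417 - 730 = -73*226/139 - 730 = -16498/139 - 730 = -117968/139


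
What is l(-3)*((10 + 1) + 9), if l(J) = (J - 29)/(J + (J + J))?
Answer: 640/9 ≈ 71.111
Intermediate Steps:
l(J) = (-29 + J)/(3*J) (l(J) = (-29 + J)/(J + 2*J) = (-29 + J)/((3*J)) = (-29 + J)*(1/(3*J)) = (-29 + J)/(3*J))
l(-3)*((10 + 1) + 9) = ((⅓)*(-29 - 3)/(-3))*((10 + 1) + 9) = ((⅓)*(-⅓)*(-32))*(11 + 9) = (32/9)*20 = 640/9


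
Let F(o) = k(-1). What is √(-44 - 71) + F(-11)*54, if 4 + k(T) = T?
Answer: -270 + I*√115 ≈ -270.0 + 10.724*I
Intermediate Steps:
k(T) = -4 + T
F(o) = -5 (F(o) = -4 - 1 = -5)
√(-44 - 71) + F(-11)*54 = √(-44 - 71) - 5*54 = √(-115) - 270 = I*√115 - 270 = -270 + I*√115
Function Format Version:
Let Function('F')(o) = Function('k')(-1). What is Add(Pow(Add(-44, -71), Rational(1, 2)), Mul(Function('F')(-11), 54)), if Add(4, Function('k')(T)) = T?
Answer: Add(-270, Mul(I, Pow(115, Rational(1, 2)))) ≈ Add(-270.00, Mul(10.724, I))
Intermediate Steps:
Function('k')(T) = Add(-4, T)
Function('F')(o) = -5 (Function('F')(o) = Add(-4, -1) = -5)
Add(Pow(Add(-44, -71), Rational(1, 2)), Mul(Function('F')(-11), 54)) = Add(Pow(Add(-44, -71), Rational(1, 2)), Mul(-5, 54)) = Add(Pow(-115, Rational(1, 2)), -270) = Add(Mul(I, Pow(115, Rational(1, 2))), -270) = Add(-270, Mul(I, Pow(115, Rational(1, 2))))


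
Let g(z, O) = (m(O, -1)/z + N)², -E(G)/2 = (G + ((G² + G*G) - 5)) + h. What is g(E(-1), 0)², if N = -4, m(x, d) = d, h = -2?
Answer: 5764801/20736 ≈ 278.01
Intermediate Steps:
E(G) = 14 - 4*G² - 2*G (E(G) = -2*((G + ((G² + G*G) - 5)) - 2) = -2*((G + ((G² + G²) - 5)) - 2) = -2*((G + (2*G² - 5)) - 2) = -2*((G + (-5 + 2*G²)) - 2) = -2*((-5 + G + 2*G²) - 2) = -2*(-7 + G + 2*G²) = 14 - 4*G² - 2*G)
g(z, O) = (-4 - 1/z)² (g(z, O) = (-1/z - 4)² = (-4 - 1/z)²)
g(E(-1), 0)² = ((1 + 4*(14 - 4*(-1)² - 2*(-1)))²/(14 - 4*(-1)² - 2*(-1))²)² = ((1 + 4*(14 - 4*1 + 2))²/(14 - 4*1 + 2)²)² = ((1 + 4*(14 - 4 + 2))²/(14 - 4 + 2)²)² = ((1 + 4*12)²/12²)² = ((1 + 48)²/144)² = ((1/144)*49²)² = ((1/144)*2401)² = (2401/144)² = 5764801/20736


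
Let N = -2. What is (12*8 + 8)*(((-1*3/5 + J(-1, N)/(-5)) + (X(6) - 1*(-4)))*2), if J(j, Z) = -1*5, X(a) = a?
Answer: 10816/5 ≈ 2163.2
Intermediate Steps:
J(j, Z) = -5
(12*8 + 8)*(((-1*3/5 + J(-1, N)/(-5)) + (X(6) - 1*(-4)))*2) = (12*8 + 8)*(((-1*3/5 - 5/(-5)) + (6 - 1*(-4)))*2) = (96 + 8)*(((-3*⅕ - 5*(-⅕)) + (6 + 4))*2) = 104*(((-⅗ + 1) + 10)*2) = 104*((⅖ + 10)*2) = 104*((52/5)*2) = 104*(104/5) = 10816/5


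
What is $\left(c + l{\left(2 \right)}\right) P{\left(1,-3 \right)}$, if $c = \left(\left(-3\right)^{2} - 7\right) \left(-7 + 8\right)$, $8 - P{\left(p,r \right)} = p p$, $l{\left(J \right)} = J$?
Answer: $28$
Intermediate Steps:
$P{\left(p,r \right)} = 8 - p^{2}$ ($P{\left(p,r \right)} = 8 - p p = 8 - p^{2}$)
$c = 2$ ($c = \left(9 - 7\right) 1 = 2 \cdot 1 = 2$)
$\left(c + l{\left(2 \right)}\right) P{\left(1,-3 \right)} = \left(2 + 2\right) \left(8 - 1^{2}\right) = 4 \left(8 - 1\right) = 4 \cdot 7 = 28$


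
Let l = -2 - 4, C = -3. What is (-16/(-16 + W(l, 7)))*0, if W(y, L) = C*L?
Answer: 0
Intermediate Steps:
l = -6
W(y, L) = -3*L
(-16/(-16 + W(l, 7)))*0 = (-16/(-16 - 3*7))*0 = (-16/(-16 - 21))*0 = (-16/(-37))*0 = -1/37*(-16)*0 = (16/37)*0 = 0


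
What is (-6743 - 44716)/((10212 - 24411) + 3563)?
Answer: 51459/10636 ≈ 4.8382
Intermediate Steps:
(-6743 - 44716)/((10212 - 24411) + 3563) = -51459/(-14199 + 3563) = -51459/(-10636) = -51459*(-1/10636) = 51459/10636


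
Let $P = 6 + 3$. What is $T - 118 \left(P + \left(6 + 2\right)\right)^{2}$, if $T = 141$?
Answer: $-33961$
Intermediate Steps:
$P = 9$
$T - 118 \left(P + \left(6 + 2\right)\right)^{2} = 141 - 118 \left(9 + \left(6 + 2\right)\right)^{2} = 141 - 118 \left(9 + 8\right)^{2} = 141 - 118 \cdot 17^{2} = 141 - 34102 = -33961$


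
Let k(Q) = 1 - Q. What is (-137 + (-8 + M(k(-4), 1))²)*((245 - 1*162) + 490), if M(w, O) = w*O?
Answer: -73344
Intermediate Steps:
M(w, O) = O*w
(-137 + (-8 + M(k(-4), 1))²)*((245 - 1*162) + 490) = (-137 + (-8 + 1*(1 - 1*(-4)))²)*((245 - 1*162) + 490) = (-137 + (-8 + 1*(1 + 4))²)*((245 - 162) + 490) = (-137 + (-8 + 1*5)²)*(83 + 490) = (-137 + (-8 + 5)²)*573 = (-137 + (-3)²)*573 = (-137 + 9)*573 = -128*573 = -73344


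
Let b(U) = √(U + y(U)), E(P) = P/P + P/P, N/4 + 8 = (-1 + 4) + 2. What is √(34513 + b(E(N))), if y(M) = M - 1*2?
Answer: √(34513 + √2) ≈ 185.78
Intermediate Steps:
N = -12 (N = -32 + 4*((-1 + 4) + 2) = -32 + 4*(3 + 2) = -32 + 4*5 = -32 + 20 = -12)
y(M) = -2 + M (y(M) = M - 2 = -2 + M)
E(P) = 2 (E(P) = 1 + 1 = 2)
b(U) = √(-2 + 2*U) (b(U) = √(U + (-2 + U)) = √(-2 + 2*U))
√(34513 + b(E(N))) = √(34513 + √(-2 + 2*2)) = √(34513 + √(-2 + 4)) = √(34513 + √2)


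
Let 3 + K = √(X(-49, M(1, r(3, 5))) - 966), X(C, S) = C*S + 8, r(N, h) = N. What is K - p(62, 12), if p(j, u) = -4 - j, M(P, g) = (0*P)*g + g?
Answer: 63 + I*√1105 ≈ 63.0 + 33.242*I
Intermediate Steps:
M(P, g) = g (M(P, g) = 0*g + g = 0 + g = g)
X(C, S) = 8 + C*S
K = -3 + I*√1105 (K = -3 + √((8 - 49*3) - 966) = -3 + √((8 - 147) - 966) = -3 + √(-139 - 966) = -3 + √(-1105) = -3 + I*√1105 ≈ -3.0 + 33.242*I)
K - p(62, 12) = (-3 + I*√1105) - (-4 - 1*62) = (-3 + I*√1105) - (-4 - 62) = (-3 + I*√1105) - 1*(-66) = (-3 + I*√1105) + 66 = 63 + I*√1105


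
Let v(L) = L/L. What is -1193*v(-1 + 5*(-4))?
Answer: -1193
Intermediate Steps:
v(L) = 1
-1193*v(-1 + 5*(-4)) = -1193*1 = -1193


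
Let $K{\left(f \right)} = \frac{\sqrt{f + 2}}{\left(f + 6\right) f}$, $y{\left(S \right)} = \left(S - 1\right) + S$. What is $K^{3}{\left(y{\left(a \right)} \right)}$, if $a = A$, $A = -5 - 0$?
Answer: $- \frac{27 i}{166375} \approx - 0.00016228 i$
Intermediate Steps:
$A = -5$ ($A = -5 + 0 = -5$)
$a = -5$
$y{\left(S \right)} = -1 + 2 S$ ($y{\left(S \right)} = \left(-1 + S\right) + S = -1 + 2 S$)
$K{\left(f \right)} = \frac{\sqrt{2 + f}}{f \left(6 + f\right)}$ ($K{\left(f \right)} = \frac{\sqrt{2 + f}}{\left(6 + f\right) f} = \frac{\sqrt{2 + f}}{f \left(6 + f\right)}$)
$K^{3}{\left(y{\left(a \right)} \right)} = \left(\frac{\sqrt{2 + \left(-1 + 2 \left(-5\right)\right)}}{\left(-1 + 2 \left(-5\right)\right) \left(6 + \left(-1 + 2 \left(-5\right)\right)\right)}\right)^{3} = \left(\frac{\sqrt{2 - 11}}{\left(-1 - 10\right) \left(6 - 11\right)}\right)^{3} = \left(\frac{\sqrt{2 - 11}}{\left(-11\right) \left(6 - 11\right)}\right)^{3} = \left(- \frac{\sqrt{-9}}{11 \left(-5\right)}\right)^{3} = \left(\left(- \frac{1}{11}\right) 3 i \left(- \frac{1}{5}\right)\right)^{3} = \left(\frac{3 i}{55}\right)^{3} = - \frac{27 i}{166375}$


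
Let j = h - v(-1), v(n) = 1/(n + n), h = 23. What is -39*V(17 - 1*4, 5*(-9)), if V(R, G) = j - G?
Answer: -5343/2 ≈ -2671.5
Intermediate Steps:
v(n) = 1/(2*n)
j = 47/2 (j = 23 - 1/(2*(-1)) = 23 - (-1)/2 = 23 - 1*(-½) = 23 + ½ = 47/2 ≈ 23.500)
V(R, G) = 47/2 - G
-39*V(17 - 1*4, 5*(-9)) = -39*(47/2 - 5*(-9)) = -39*(47/2 - 1*(-45)) = -39*(47/2 + 45) = -39*137/2 = -5343/2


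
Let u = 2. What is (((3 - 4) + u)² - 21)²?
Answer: 400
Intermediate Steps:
(((3 - 4) + u)² - 21)² = (((3 - 4) + 2)² - 21)² = ((-1 + 2)² - 21)² = (1² - 21)² = (1 - 21)² = (-20)² = 400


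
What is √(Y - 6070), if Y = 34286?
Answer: 2*√7054 ≈ 167.98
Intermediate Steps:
√(Y - 6070) = √(34286 - 6070) = √28216 = 2*√7054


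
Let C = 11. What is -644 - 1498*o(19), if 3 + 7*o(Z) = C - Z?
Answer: 1710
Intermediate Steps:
o(Z) = 8/7 - Z/7 (o(Z) = -3/7 + (11 - Z)/7 = -3/7 + (11/7 - Z/7) = 8/7 - Z/7)
-644 - 1498*o(19) = -644 - 1498*(8/7 - 1/7*19) = -644 - 1498*(8/7 - 19/7) = -644 - 1498*(-11/7) = -644 + 2354 = 1710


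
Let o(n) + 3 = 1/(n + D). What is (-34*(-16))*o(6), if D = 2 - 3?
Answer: -7616/5 ≈ -1523.2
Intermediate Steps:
D = -1
o(n) = -3 + 1/(-1 + n) (o(n) = -3 + 1/(n - 1) = -3 + 1/(-1 + n))
(-34*(-16))*o(6) = (-34*(-16))*((4 - 3*6)/(-1 + 6)) = 544*((4 - 18)/5) = 544*((1/5)*(-14)) = 544*(-14/5) = -7616/5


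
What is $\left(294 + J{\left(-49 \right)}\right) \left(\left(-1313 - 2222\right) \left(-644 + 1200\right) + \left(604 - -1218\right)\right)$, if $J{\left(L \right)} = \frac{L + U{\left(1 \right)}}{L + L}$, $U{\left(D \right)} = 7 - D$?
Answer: $- \frac{28330387245}{49} \approx -5.7817 \cdot 10^{8}$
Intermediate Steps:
$J{\left(L \right)} = \frac{6 + L}{2 L}$ ($J{\left(L \right)} = \frac{L + \left(7 - 1\right)}{L + L} = \frac{L + \left(7 - 1\right)}{2 L} = \left(L + 6\right) \frac{1}{2 L} = \left(6 + L\right) \frac{1}{2 L} = \frac{6 + L}{2 L}$)
$\left(294 + J{\left(-49 \right)}\right) \left(\left(-1313 - 2222\right) \left(-644 + 1200\right) + \left(604 - -1218\right)\right) = \left(294 + \frac{6 - 49}{2 \left(-49\right)}\right) \left(\left(-1313 - 2222\right) \left(-644 + 1200\right) + \left(604 - -1218\right)\right) = \left(294 + \frac{1}{2} \left(- \frac{1}{49}\right) \left(-43\right)\right) \left(\left(-3535\right) 556 + \left(604 + 1218\right)\right) = \left(294 + \frac{43}{98}\right) \left(-1965460 + 1822\right) = \frac{28855}{98} \left(-1963638\right) = - \frac{28330387245}{49}$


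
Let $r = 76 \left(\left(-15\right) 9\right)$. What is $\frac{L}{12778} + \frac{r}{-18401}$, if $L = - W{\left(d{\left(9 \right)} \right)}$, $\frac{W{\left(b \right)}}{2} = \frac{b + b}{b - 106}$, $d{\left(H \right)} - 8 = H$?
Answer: $\frac{5834677094}{10463195021} \approx 0.55764$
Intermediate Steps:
$r = -10260$ ($r = 76 \left(-135\right) = -10260$)
$d{\left(H \right)} = 8 + H$
$W{\left(b \right)} = \frac{4 b}{-106 + b}$ ($W{\left(b \right)} = 2 \frac{b + b}{b - 106} = 2 \frac{2 b}{-106 + b} = \frac{4 b}{-106 + b}$)
$L = \frac{68}{89}$ ($L = - \frac{4 \left(8 + 9\right)}{-106 + \left(8 + 9\right)} = - \frac{4 \cdot 17}{-106 + 17} = - \frac{4 \cdot 17}{-89} = - \frac{4 \cdot 17 \left(-1\right)}{89} = \left(-1\right) \left(- \frac{68}{89}\right) = \frac{68}{89} \approx 0.76404$)
$\frac{L}{12778} + \frac{r}{-18401} = \frac{68}{89 \cdot 12778} - \frac{10260}{-18401} = \frac{68}{89} \cdot \frac{1}{12778} - - \frac{10260}{18401} = \frac{34}{568621} + \frac{10260}{18401} = \frac{5834677094}{10463195021}$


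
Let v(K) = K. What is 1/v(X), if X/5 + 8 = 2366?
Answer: 1/11790 ≈ 8.4818e-5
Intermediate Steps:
X = 11790 (X = -40 + 5*2366 = -40 + 11830 = 11790)
1/v(X) = 1/11790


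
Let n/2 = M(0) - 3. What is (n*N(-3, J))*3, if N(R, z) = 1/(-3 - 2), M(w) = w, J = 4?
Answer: 18/5 ≈ 3.6000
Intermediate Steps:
N(R, z) = -⅕ (N(R, z) = 1/(-5) = -⅕)
n = -6 (n = 2*(0 - 3) = 2*(-3) = -6)
(n*N(-3, J))*3 = -6*(-⅕)*3 = (6/5)*3 = 18/5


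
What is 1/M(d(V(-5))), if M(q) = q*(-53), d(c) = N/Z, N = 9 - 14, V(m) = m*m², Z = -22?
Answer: -22/265 ≈ -0.083019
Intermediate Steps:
V(m) = m³
N = -5
d(c) = 5/22 (d(c) = -5/(-22) = -5*(-1/22) = 5/22)
M(q) = -53*q
1/M(d(V(-5))) = 1/(-53*5/22) = 1/(-265/22) = -22/265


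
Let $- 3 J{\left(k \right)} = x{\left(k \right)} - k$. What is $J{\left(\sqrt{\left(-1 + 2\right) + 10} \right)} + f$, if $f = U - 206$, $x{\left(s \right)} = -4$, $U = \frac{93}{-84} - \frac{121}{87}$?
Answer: $- \frac{504653}{2436} + \frac{\sqrt{11}}{3} \approx -206.06$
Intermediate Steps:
$U = - \frac{6085}{2436}$ ($U = 93 \left(- \frac{1}{84}\right) - \frac{121}{87} = - \frac{31}{28} - \frac{121}{87} = - \frac{6085}{2436} \approx -2.4979$)
$f = - \frac{507901}{2436}$ ($f = - \frac{6085}{2436} - 206 = - \frac{507901}{2436} \approx -208.5$)
$J{\left(k \right)} = \frac{4}{3} + \frac{k}{3}$ ($J{\left(k \right)} = - \frac{-4 - k}{3} = \frac{4}{3} + \frac{k}{3}$)
$J{\left(\sqrt{\left(-1 + 2\right) + 10} \right)} + f = \left(\frac{4}{3} + \frac{\sqrt{\left(-1 + 2\right) + 10}}{3}\right) - \frac{507901}{2436} = \left(\frac{4}{3} + \frac{\sqrt{1 + 10}}{3}\right) - \frac{507901}{2436} = \left(\frac{4}{3} + \frac{\sqrt{11}}{3}\right) - \frac{507901}{2436} = - \frac{504653}{2436} + \frac{\sqrt{11}}{3}$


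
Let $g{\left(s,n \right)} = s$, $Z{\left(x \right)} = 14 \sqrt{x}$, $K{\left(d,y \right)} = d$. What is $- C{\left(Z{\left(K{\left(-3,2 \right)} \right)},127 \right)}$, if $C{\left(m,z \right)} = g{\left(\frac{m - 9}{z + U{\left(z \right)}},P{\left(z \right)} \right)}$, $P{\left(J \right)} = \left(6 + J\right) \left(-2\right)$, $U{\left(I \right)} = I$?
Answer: $\frac{9}{254} - \frac{7 i \sqrt{3}}{127} \approx 0.035433 - 0.095467 i$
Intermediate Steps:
$P{\left(J \right)} = -12 - 2 J$
$C{\left(m,z \right)} = \frac{-9 + m}{2 z}$ ($C{\left(m,z \right)} = \frac{m - 9}{z + z} = \frac{-9 + m}{2 z}$)
$- C{\left(Z{\left(K{\left(-3,2 \right)} \right)},127 \right)} = - \frac{-9 + 14 \sqrt{-3}}{2 \cdot 127} = - \frac{-9 + 14 i \sqrt{3}}{2 \cdot 127} = - (- \frac{9}{254} + \frac{7 i \sqrt{3}}{127}) = \frac{9}{254} - \frac{7 i \sqrt{3}}{127}$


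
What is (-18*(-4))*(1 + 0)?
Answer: 72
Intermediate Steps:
(-18*(-4))*(1 + 0) = 72*1 = 72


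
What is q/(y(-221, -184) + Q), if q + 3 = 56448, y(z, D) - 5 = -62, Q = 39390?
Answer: 18815/13111 ≈ 1.4351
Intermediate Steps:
y(z, D) = -57 (y(z, D) = 5 - 62 = -57)
q = 56445 (q = -3 + 56448 = 56445)
q/(y(-221, -184) + Q) = 56445/(-57 + 39390) = 56445/39333 = 56445*(1/39333) = 18815/13111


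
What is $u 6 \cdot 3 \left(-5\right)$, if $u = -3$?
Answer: $270$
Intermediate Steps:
$u 6 \cdot 3 \left(-5\right) = \left(-3\right) 6 \cdot 3 \left(-5\right) = \left(-18\right) \left(-15\right) = 270$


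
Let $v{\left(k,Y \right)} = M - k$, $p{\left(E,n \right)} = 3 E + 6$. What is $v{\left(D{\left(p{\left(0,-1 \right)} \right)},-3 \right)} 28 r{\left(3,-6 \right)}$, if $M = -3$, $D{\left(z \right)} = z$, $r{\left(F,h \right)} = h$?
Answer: $1512$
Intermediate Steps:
$p{\left(E,n \right)} = 6 + 3 E$
$v{\left(k,Y \right)} = -3 - k$
$v{\left(D{\left(p{\left(0,-1 \right)} \right)},-3 \right)} 28 r{\left(3,-6 \right)} = \left(-3 - \left(6 + 3 \cdot 0\right)\right) 28 \left(-6\right) = \left(-3 - \left(6 + 0\right)\right) 28 \left(-6\right) = \left(-3 - 6\right) 28 \left(-6\right) = \left(-9\right) 28 \left(-6\right) = \left(-252\right) \left(-6\right) = 1512$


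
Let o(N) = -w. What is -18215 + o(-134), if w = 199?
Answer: -18414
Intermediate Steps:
o(N) = -199 (o(N) = -1*199 = -199)
-18215 + o(-134) = -18215 - 199 = -18414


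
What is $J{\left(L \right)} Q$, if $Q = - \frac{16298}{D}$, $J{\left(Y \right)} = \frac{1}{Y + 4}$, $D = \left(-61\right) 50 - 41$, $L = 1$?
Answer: $\frac{58}{55} \approx 1.0545$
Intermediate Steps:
$D = -3091$ ($D = -3050 - 41 = -3091$)
$J{\left(Y \right)} = \frac{1}{4 + Y}$
$Q = \frac{58}{11}$ ($Q = - \frac{16298}{-3091} = \left(-16298\right) \left(- \frac{1}{3091}\right) = \frac{58}{11} \approx 5.2727$)
$J{\left(L \right)} Q = \frac{1}{4 + 1} \cdot \frac{58}{11} = \frac{1}{5} \cdot \frac{58}{11} = \frac{58}{55}$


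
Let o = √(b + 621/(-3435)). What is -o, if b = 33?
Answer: -√43026810/1145 ≈ -5.7288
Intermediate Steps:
o = √43026810/1145 (o = √(33 + 621/(-3435)) = √(33 + 621*(-1/3435)) = √(33 - 207/1145) = √(37578/1145) = √43026810/1145 ≈ 5.7288)
-o = -√43026810/1145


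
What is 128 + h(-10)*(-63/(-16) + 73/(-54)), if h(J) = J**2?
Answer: 41749/108 ≈ 386.56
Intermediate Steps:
128 + h(-10)*(-63/(-16) + 73/(-54)) = 128 + (-10)**2*(-63/(-16) + 73/(-54)) = 128 + 100*(-63*(-1/16) + 73*(-1/54)) = 128 + 100*(63/16 - 73/54) = 128 + 100*(1117/432) = 128 + 27925/108 = 41749/108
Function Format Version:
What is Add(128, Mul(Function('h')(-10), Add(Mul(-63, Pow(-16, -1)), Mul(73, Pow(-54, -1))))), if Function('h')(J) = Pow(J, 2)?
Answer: Rational(41749, 108) ≈ 386.56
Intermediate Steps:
Add(128, Mul(Function('h')(-10), Add(Mul(-63, Pow(-16, -1)), Mul(73, Pow(-54, -1))))) = Add(128, Mul(Pow(-10, 2), Add(Mul(-63, Pow(-16, -1)), Mul(73, Pow(-54, -1))))) = Add(128, Mul(100, Add(Mul(-63, Rational(-1, 16)), Mul(73, Rational(-1, 54))))) = Add(128, Mul(100, Add(Rational(63, 16), Rational(-73, 54)))) = Add(128, Mul(100, Rational(1117, 432))) = Add(128, Rational(27925, 108)) = Rational(41749, 108)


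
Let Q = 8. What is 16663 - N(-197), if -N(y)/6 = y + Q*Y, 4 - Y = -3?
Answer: 15817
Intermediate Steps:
Y = 7 (Y = 4 - 1*(-3) = 4 + 3 = 7)
N(y) = -336 - 6*y (N(y) = -6*(y + 8*7) = -6*(y + 56) = -6*(56 + y) = -336 - 6*y)
16663 - N(-197) = 16663 - (-336 - 6*(-197)) = 16663 - (-336 + 1182) = 16663 - 1*846 = 16663 - 846 = 15817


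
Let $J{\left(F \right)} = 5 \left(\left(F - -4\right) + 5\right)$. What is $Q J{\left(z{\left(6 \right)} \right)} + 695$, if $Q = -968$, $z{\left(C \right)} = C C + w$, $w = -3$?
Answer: $-202585$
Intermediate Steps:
$z{\left(C \right)} = -3 + C^{2}$ ($z{\left(C \right)} = C C - 3 = C^{2} - 3 = -3 + C^{2}$)
$J{\left(F \right)} = 45 + 5 F$ ($J{\left(F \right)} = 5 \left(\left(F + 4\right) + 5\right) = 5 \left(\left(4 + F\right) + 5\right) = 5 \left(9 + F\right) = 45 + 5 F$)
$Q J{\left(z{\left(6 \right)} \right)} + 695 = - 968 \left(45 + 5 \left(-3 + 6^{2}\right)\right) + 695 = - 968 \left(45 + 5 \left(-3 + 36\right)\right) + 695 = - 968 \left(45 + 5 \cdot 33\right) + 695 = - 968 \left(45 + 165\right) + 695 = \left(-968\right) 210 + 695 = -203280 + 695 = -202585$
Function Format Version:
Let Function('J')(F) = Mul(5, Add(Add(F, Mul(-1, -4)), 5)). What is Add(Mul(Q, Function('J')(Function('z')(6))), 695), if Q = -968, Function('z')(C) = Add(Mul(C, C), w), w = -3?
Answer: -202585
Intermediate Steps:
Function('z')(C) = Add(-3, Pow(C, 2)) (Function('z')(C) = Add(Mul(C, C), -3) = Add(Pow(C, 2), -3) = Add(-3, Pow(C, 2)))
Function('J')(F) = Add(45, Mul(5, F)) (Function('J')(F) = Mul(5, Add(Add(F, 4), 5)) = Mul(5, Add(Add(4, F), 5)) = Mul(5, Add(9, F)) = Add(45, Mul(5, F)))
Add(Mul(Q, Function('J')(Function('z')(6))), 695) = Add(Mul(-968, Add(45, Mul(5, Add(-3, Pow(6, 2))))), 695) = Add(Mul(-968, Add(45, Mul(5, Add(-3, 36)))), 695) = Add(Mul(-968, Add(45, Mul(5, 33))), 695) = Add(Mul(-968, Add(45, 165)), 695) = Add(Mul(-968, 210), 695) = Add(-203280, 695) = -202585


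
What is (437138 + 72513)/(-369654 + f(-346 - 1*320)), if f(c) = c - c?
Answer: -509651/369654 ≈ -1.3787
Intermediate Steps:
f(c) = 0
(437138 + 72513)/(-369654 + f(-346 - 1*320)) = (437138 + 72513)/(-369654 + 0) = 509651/(-369654) = 509651*(-1/369654) = -509651/369654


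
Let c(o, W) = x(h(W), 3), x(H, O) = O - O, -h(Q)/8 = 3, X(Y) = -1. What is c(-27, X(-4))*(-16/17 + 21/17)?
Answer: 0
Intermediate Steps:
h(Q) = -24 (h(Q) = -8*3 = -24)
x(H, O) = 0
c(o, W) = 0
c(-27, X(-4))*(-16/17 + 21/17) = 0*(-16/17 + 21/17) = 0*(5/17) = 0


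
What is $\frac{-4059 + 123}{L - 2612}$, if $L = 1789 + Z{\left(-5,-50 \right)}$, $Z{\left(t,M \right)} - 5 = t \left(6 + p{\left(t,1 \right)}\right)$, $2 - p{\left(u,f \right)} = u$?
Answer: $\frac{3936}{883} \approx 4.4575$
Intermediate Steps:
$p{\left(u,f \right)} = 2 - u$
$Z{\left(t,M \right)} = 5 + t \left(8 - t\right)$ ($Z{\left(t,M \right)} = 5 + t \left(6 - \left(-2 + t\right)\right) = 5 + t \left(8 - t\right)$)
$L = 1729$ ($L = 1789 + \left(5 - \left(-5\right)^{2} + 8 \left(-5\right)\right) = 1789 - 60 = 1729$)
$\frac{-4059 + 123}{L - 2612} = \frac{-4059 + 123}{1729 - 2612} = - \frac{3936}{-883} = \left(-3936\right) \left(- \frac{1}{883}\right) = \frac{3936}{883}$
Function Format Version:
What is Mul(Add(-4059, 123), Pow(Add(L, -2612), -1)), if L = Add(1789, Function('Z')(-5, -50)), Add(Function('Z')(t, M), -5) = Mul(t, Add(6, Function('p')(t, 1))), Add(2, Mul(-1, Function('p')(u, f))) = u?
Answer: Rational(3936, 883) ≈ 4.4575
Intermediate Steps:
Function('p')(u, f) = Add(2, Mul(-1, u))
Function('Z')(t, M) = Add(5, Mul(t, Add(8, Mul(-1, t)))) (Function('Z')(t, M) = Add(5, Mul(t, Add(6, Add(2, Mul(-1, t))))) = Add(5, Mul(t, Add(8, Mul(-1, t)))))
L = 1729 (L = Add(1789, Add(5, Mul(-1, Pow(-5, 2)), Mul(8, -5))) = Add(1789, Add(5, Mul(-1, 25), -40)) = Add(1789, Add(5, -25, -40)) = Add(1789, -60) = 1729)
Mul(Add(-4059, 123), Pow(Add(L, -2612), -1)) = Mul(Add(-4059, 123), Pow(Add(1729, -2612), -1)) = Mul(-3936, Pow(-883, -1)) = Mul(-3936, Rational(-1, 883)) = Rational(3936, 883)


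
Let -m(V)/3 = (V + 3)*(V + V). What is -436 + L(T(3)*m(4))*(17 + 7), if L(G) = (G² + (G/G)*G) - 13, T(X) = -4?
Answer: 10853396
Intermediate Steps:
m(V) = -6*V*(3 + V) (m(V) = -3*(V + 3)*(V + V) = -3*(3 + V)*2*V = -6*V*(3 + V))
L(G) = -13 + G + G² (L(G) = (G² + 1*G) - 13 = (G² + G) - 13 = (G + G²) - 13 = -13 + G + G²)
-436 + L(T(3)*m(4))*(17 + 7) = -436 + (-13 - (-24)*4*(3 + 4) + (-(-24)*4*(3 + 4))²)*(17 + 7) = -436 + (-13 - (-24)*4*7 + (-(-24)*4*7)²)*24 = -436 + (-13 - 4*(-168) + (-4*(-168))²)*24 = -436 + (-13 + 672 + 672²)*24 = -436 + (-13 + 672 + 451584)*24 = -436 + 452243*24 = -436 + 10853832 = 10853396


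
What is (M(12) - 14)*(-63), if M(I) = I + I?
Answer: -630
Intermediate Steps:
M(I) = 2*I
(M(12) - 14)*(-63) = (2*12 - 14)*(-63) = (24 - 14)*(-63) = 10*(-63) = -630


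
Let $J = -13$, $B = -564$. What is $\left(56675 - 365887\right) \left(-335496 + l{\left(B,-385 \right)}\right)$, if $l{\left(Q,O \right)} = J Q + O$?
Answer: $101591293388$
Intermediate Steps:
$l{\left(Q,O \right)} = O - 13 Q$ ($l{\left(Q,O \right)} = - 13 Q + O = O - 13 Q$)
$\left(56675 - 365887\right) \left(-335496 + l{\left(B,-385 \right)}\right) = \left(56675 - 365887\right) \left(-335496 - -6947\right) = - 309212 \left(-335496 + \left(-385 + 7332\right)\right) = - 309212 \left(-335496 + 6947\right) = \left(-309212\right) \left(-328549\right) = 101591293388$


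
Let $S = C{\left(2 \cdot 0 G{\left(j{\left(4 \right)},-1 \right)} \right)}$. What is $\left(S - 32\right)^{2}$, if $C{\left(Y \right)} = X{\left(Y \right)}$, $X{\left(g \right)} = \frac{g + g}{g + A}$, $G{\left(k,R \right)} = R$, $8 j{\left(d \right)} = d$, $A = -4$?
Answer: $1024$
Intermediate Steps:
$j{\left(d \right)} = \frac{d}{8}$
$X{\left(g \right)} = \frac{2 g}{-4 + g}$ ($X{\left(g \right)} = \frac{g + g}{g - 4} = \frac{2 g}{-4 + g}$)
$C{\left(Y \right)} = \frac{2 Y}{-4 + Y}$
$S = 0$ ($S = \frac{2 \cdot 2 \cdot 0 \left(-1\right)}{-4 + 2 \cdot 0 \left(-1\right)} = \frac{2 \cdot 0 \left(-1\right)}{-4 + 0 \left(-1\right)} = 2 \cdot 0 \frac{1}{-4 + 0} = 2 \cdot 0 \frac{1}{-4} = 2 \cdot 0 \left(- \frac{1}{4}\right) = 0$)
$\left(S - 32\right)^{2} = \left(0 - 32\right)^{2} = \left(-32\right)^{2} = 1024$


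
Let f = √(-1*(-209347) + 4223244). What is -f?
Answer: -√4432591 ≈ -2105.4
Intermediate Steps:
f = √4432591 (f = √(209347 + 4223244) = √4432591 ≈ 2105.4)
-f = -√4432591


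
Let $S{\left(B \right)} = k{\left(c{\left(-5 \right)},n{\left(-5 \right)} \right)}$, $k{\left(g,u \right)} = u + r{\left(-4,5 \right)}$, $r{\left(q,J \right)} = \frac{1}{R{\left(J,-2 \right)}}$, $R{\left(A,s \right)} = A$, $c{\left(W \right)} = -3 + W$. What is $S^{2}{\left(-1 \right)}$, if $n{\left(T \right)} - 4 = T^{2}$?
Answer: $\frac{21316}{25} \approx 852.64$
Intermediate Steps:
$n{\left(T \right)} = 4 + T^{2}$
$r{\left(q,J \right)} = \frac{1}{J}$
$k{\left(g,u \right)} = \frac{1}{5} + u$ ($k{\left(g,u \right)} = u + \frac{1}{5} = \frac{1}{5} + u$)
$S{\left(B \right)} = \frac{146}{5}$ ($S{\left(B \right)} = \frac{1}{5} + \left(4 + \left(-5\right)^{2}\right) = \frac{1}{5} + \left(4 + 25\right) = \frac{1}{5} + 29 = \frac{146}{5}$)
$S^{2}{\left(-1 \right)} = \left(\frac{146}{5}\right)^{2} = \frac{21316}{25}$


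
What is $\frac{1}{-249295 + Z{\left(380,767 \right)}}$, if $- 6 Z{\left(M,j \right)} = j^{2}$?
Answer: $- \frac{6}{2084059} \approx -2.879 \cdot 10^{-6}$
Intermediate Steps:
$Z{\left(M,j \right)} = - \frac{j^{2}}{6}$
$\frac{1}{-249295 + Z{\left(380,767 \right)}} = \frac{1}{-249295 - \frac{767^{2}}{6}} = \frac{1}{-249295 - \frac{588289}{6}} = \frac{1}{- \frac{2084059}{6}} = - \frac{6}{2084059}$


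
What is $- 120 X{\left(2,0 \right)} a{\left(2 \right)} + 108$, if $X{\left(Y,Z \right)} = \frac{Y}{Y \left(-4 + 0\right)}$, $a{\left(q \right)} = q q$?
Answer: $228$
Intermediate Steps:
$a{\left(q \right)} = q^{2}$
$X{\left(Y,Z \right)} = - \frac{1}{4}$ ($X{\left(Y,Z \right)} = \frac{Y}{Y \left(-4\right)} = \frac{Y}{\left(-4\right) Y} = Y \left(- \frac{1}{4 Y}\right) = - \frac{1}{4}$)
$- 120 X{\left(2,0 \right)} a{\left(2 \right)} + 108 = - 120 \left(- \frac{2^{2}}{4}\right) + 108 = - 120 \left(\left(- \frac{1}{4}\right) 4\right) + 108 = \left(-120\right) \left(-1\right) + 108 = 120 + 108 = 228$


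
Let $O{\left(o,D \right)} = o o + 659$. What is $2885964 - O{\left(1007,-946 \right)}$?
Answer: $1871256$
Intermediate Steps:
$O{\left(o,D \right)} = 659 + o^{2}$ ($O{\left(o,D \right)} = o^{2} + 659 = 659 + o^{2}$)
$2885964 - O{\left(1007,-946 \right)} = 2885964 - \left(659 + 1007^{2}\right) = 2885964 - \left(659 + 1014049\right) = 2885964 - 1014708 = 1871256$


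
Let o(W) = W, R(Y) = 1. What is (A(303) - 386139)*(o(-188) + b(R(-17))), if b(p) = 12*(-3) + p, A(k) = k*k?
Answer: 65635590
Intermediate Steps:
A(k) = k²
b(p) = -36 + p
(A(303) - 386139)*(o(-188) + b(R(-17))) = (303² - 386139)*(-188 + (-36 + 1)) = (91809 - 386139)*(-188 - 35) = -294330*(-223) = 65635590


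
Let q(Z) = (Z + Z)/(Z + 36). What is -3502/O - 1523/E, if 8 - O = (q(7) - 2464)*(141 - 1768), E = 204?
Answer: -43745791907/5860266588 ≈ -7.4648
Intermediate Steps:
q(Z) = 2*Z/(36 + Z) (q(Z) = (2*Z)/(36 + Z) = 2*Z/(36 + Z))
O = -172360782/43 (O = 8 - (2*7/(36 + 7) - 2464)*(141 - 1768) = 8 - (2*7/43 - 2464)*(-1627) = 8 - (2*7*(1/43) - 2464)*(-1627) = 8 - (14/43 - 2464)*(-1627) = 8 - (-105938)*(-1627)/43 = 8 - 1*172361126/43 = 8 - 172361126/43 = -172360782/43 ≈ -4.0084e+6)
-3502/O - 1523/E = -3502/(-172360782/43) - 1523/204 = -3502*(-43/172360782) - 1523*1/204 = 75293/86180391 - 1523/204 = -43745791907/5860266588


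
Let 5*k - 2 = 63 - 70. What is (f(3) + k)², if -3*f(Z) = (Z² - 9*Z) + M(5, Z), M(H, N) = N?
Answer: 16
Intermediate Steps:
f(Z) = -Z²/3 + 8*Z/3 (f(Z) = -((Z² - 9*Z) + Z)/3 = -(Z² - 8*Z)/3 = -Z²/3 + 8*Z/3)
k = -1 (k = ⅖ + (63 - 70)/5 = ⅖ + (⅕)*(-7) = ⅖ - 7/5 = -1)
(f(3) + k)² = ((⅓)*3*(8 - 1*3) - 1)² = ((⅓)*3*(8 - 3) - 1)² = ((⅓)*3*5 - 1)² = (5 - 1)² = 4² = 16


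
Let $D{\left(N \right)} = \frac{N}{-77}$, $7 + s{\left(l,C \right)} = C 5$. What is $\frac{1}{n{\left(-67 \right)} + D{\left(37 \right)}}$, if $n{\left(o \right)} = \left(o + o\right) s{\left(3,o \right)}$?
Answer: $\frac{77}{3528719} \approx 2.1821 \cdot 10^{-5}$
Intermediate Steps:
$s{\left(l,C \right)} = -7 + 5 C$ ($s{\left(l,C \right)} = -7 + C 5 = -7 + 5 C$)
$n{\left(o \right)} = 2 o \left(-7 + 5 o\right)$ ($n{\left(o \right)} = \left(o + o\right) \left(-7 + 5 o\right) = 2 o \left(-7 + 5 o\right)$)
$D{\left(N \right)} = - \frac{N}{77}$ ($D{\left(N \right)} = N \left(- \frac{1}{77}\right) = - \frac{N}{77}$)
$\frac{1}{n{\left(-67 \right)} + D{\left(37 \right)}} = \frac{1}{2 \left(-67\right) \left(-7 + 5 \left(-67\right)\right) - \frac{37}{77}} = \frac{1}{2 \left(-67\right) \left(-7 - 335\right) - \frac{37}{77}} = \frac{1}{2 \left(-67\right) \left(-342\right) - \frac{37}{77}} = \frac{1}{45828 - \frac{37}{77}} = \frac{1}{\frac{3528719}{77}} = \frac{77}{3528719}$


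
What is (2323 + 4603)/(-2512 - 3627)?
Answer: -6926/6139 ≈ -1.1282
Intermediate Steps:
(2323 + 4603)/(-2512 - 3627) = 6926/(-6139) = 6926*(-1/6139) = -6926/6139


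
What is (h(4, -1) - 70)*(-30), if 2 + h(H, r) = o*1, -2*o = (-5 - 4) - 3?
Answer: 1980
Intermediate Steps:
o = 6 (o = -((-5 - 4) - 3)/2 = -(-9 - 3)/2 = -½*(-12) = 6)
h(H, r) = 4 (h(H, r) = -2 + 6*1 = -2 + 6 = 4)
(h(4, -1) - 70)*(-30) = (4 - 70)*(-30) = -66*(-30) = 1980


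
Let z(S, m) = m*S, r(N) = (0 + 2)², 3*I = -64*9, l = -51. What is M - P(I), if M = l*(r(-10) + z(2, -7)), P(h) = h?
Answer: 702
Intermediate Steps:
I = -192 (I = (-64*9)/3 = (⅓)*(-576) = -192)
r(N) = 4 (r(N) = 2² = 4)
z(S, m) = S*m
M = 510 (M = -51*(4 + 2*(-7)) = -51*(4 - 14) = -51*(-10) = 510)
M - P(I) = 510 - 1*(-192) = 510 + 192 = 702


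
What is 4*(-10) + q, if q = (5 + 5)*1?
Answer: -30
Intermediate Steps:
q = 10 (q = 10*1 = 10)
4*(-10) + q = 4*(-10) + 10 = -40 + 10 = -30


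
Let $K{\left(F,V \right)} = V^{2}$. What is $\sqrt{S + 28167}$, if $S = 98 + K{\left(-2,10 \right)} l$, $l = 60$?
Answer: $\sqrt{34265} \approx 185.11$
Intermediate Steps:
$S = 6098$ ($S = 98 + 10^{2} \cdot 60 = 98 + 100 \cdot 60 = 98 + 6000 = 6098$)
$\sqrt{S + 28167} = \sqrt{6098 + 28167} = \sqrt{34265}$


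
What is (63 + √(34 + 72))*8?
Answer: 504 + 8*√106 ≈ 586.37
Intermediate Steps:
(63 + √(34 + 72))*8 = (63 + √106)*8 = 504 + 8*√106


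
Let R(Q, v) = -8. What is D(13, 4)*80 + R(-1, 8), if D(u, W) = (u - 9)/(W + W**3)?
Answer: -56/17 ≈ -3.2941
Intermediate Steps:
D(u, W) = (-9 + u)/(W + W**3)
D(13, 4)*80 + R(-1, 8) = ((-9 + 13)/(4 + 4**3))*80 - 8 = (4/(4 + 64))*80 - 8 = (4/68)*80 - 8 = ((1/68)*4)*80 - 8 = (1/17)*80 - 8 = 80/17 - 8 = -56/17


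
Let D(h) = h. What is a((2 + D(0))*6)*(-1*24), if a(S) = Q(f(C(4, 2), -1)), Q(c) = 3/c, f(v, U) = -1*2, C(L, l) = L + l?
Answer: 36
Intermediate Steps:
f(v, U) = -2
a(S) = -3/2 (a(S) = 3/(-2) = 3*(-½) = -3/2)
a((2 + D(0))*6)*(-1*24) = -(-3)*24/2 = -3/2*(-24) = 36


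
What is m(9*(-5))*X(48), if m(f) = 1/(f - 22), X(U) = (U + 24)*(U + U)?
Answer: -6912/67 ≈ -103.16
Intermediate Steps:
X(U) = 2*U*(24 + U) (X(U) = (24 + U)*(2*U) = 2*U*(24 + U))
m(f) = 1/(-22 + f)
m(9*(-5))*X(48) = (2*48*(24 + 48))/(-22 + 9*(-5)) = (2*48*72)/(-22 - 45) = 6912/(-67) = -1/67*6912 = -6912/67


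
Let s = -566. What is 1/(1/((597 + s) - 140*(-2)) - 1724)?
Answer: -311/536163 ≈ -0.00058005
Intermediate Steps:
1/(1/((597 + s) - 140*(-2)) - 1724) = 1/(1/((597 - 566) - 140*(-2)) - 1724) = 1/(1/(31 + 280) - 1724) = 1/(1/311 - 1724) = 1/(-536163/311) = -311/536163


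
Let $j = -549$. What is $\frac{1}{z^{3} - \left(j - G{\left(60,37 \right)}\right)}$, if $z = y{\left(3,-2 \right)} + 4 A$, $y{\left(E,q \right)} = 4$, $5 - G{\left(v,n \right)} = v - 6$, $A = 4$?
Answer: $\frac{1}{8500} \approx 0.00011765$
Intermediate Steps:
$G{\left(v,n \right)} = 11 - v$ ($G{\left(v,n \right)} = 5 - \left(v - 6\right) = 5 - \left(-6 + v\right) = 11 - v$)
$z = 20$ ($z = 4 + 4 \cdot 4 = 4 + 16 = 20$)
$\frac{1}{z^{3} - \left(j - G{\left(60,37 \right)}\right)} = \frac{1}{20^{3} + \left(\left(11 - 60\right) - -549\right)} = \frac{1}{8000 + \left(\left(11 - 60\right) + 549\right)} = \frac{1}{8000 + \left(-49 + 549\right)} = \frac{1}{8000 + 500} = \frac{1}{8500}$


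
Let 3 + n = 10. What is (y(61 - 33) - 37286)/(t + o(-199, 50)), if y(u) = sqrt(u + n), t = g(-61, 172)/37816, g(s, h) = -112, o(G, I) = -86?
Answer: 88125461/203268 - 4727*sqrt(35)/406536 ≈ 433.47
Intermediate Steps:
n = 7 (n = -3 + 10 = 7)
t = -14/4727 (t = -112/37816 = -112*1/37816 = -14/4727 ≈ -0.0029617)
y(u) = sqrt(7 + u) (y(u) = sqrt(u + 7) = sqrt(7 + u))
(y(61 - 33) - 37286)/(t + o(-199, 50)) = (sqrt(7 + (61 - 33)) - 37286)/(-14/4727 - 86) = (sqrt(7 + 28) - 37286)/(-406536/4727) = (sqrt(35) - 37286)*(-4727/406536) = (-37286 + sqrt(35))*(-4727/406536) = 88125461/203268 - 4727*sqrt(35)/406536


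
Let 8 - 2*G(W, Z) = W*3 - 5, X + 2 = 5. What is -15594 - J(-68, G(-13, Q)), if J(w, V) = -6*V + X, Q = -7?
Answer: -15441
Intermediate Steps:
X = 3 (X = -2 + 5 = 3)
G(W, Z) = 13/2 - 3*W/2 (G(W, Z) = 4 - (W*3 - 5)/2 = 4 - (3*W - 5)/2 = 4 - (-5 + 3*W)/2 = 4 + (5/2 - 3*W/2) = 13/2 - 3*W/2)
J(w, V) = 3 - 6*V (J(w, V) = -6*V + 3 = 3 - 6*V)
-15594 - J(-68, G(-13, Q)) = -15594 - (3 - 6*(13/2 - 3/2*(-13))) = -15594 - (3 - 6*(13/2 + 39/2)) = -15594 - (3 - 6*26) = -15594 - (3 - 156) = -15594 - 1*(-153) = -15594 + 153 = -15441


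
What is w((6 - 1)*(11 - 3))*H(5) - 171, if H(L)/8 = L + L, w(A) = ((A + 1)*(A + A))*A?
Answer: 10495829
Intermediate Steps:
w(A) = 2*A**2*(1 + A) (w(A) = ((1 + A)*(2*A))*A = (2*A*(1 + A))*A = 2*A**2*(1 + A))
H(L) = 16*L (H(L) = 8*(L + L) = 8*(2*L) = 16*L)
w((6 - 1)*(11 - 3))*H(5) - 171 = (2*((6 - 1)*(11 - 3))**2*(1 + (6 - 1)*(11 - 3)))*(16*5) - 171 = (2*(5*8)**2*(1 + 5*8))*80 - 171 = (2*40**2*(1 + 40))*80 - 171 = (2*1600*41)*80 - 171 = 131200*80 - 171 = 10496000 - 171 = 10495829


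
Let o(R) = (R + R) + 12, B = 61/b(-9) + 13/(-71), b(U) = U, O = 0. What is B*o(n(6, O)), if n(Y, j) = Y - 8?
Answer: -35584/639 ≈ -55.687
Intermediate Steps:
n(Y, j) = -8 + Y
B = -4448/639 (B = 61/(-9) + 13/(-71) = 61*(-⅑) + 13*(-1/71) = -61/9 - 13/71 = -4448/639 ≈ -6.9609)
o(R) = 12 + 2*R (o(R) = 2*R + 12 = 12 + 2*R)
B*o(n(6, O)) = -4448*(12 + 2*(-8 + 6))/639 = -4448*(12 + 2*(-2))/639 = -4448*(12 - 4)/639 = -4448/639*8 = -35584/639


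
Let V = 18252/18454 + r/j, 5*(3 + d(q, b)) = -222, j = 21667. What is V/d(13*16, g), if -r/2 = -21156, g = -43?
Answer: -980243110/15793791311 ≈ -0.062065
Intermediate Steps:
r = 42312 (r = -2*(-21156) = 42312)
d(q, b) = -237/5 (d(q, b) = -3 + (1/5)*(-222) = -3 - 222/5 = -237/5)
V = 588145866/199921409 (V = 18252/18454 + 42312/21667 = 18252*(1/18454) + 42312*(1/21667) = 9126/9227 + 42312/21667 = 588145866/199921409 ≈ 2.9419)
V/d(13*16, g) = 588145866/(199921409*(-237/5)) = (588145866/199921409)*(-5/237) = -980243110/15793791311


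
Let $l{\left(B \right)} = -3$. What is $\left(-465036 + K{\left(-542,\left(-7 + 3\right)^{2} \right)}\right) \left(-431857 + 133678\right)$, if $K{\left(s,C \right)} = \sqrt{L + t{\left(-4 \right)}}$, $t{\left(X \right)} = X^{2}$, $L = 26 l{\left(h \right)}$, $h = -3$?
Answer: $138663969444 - 298179 i \sqrt{62} \approx 1.3866 \cdot 10^{11} - 2.3479 \cdot 10^{6} i$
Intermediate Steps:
$L = -78$ ($L = 26 \left(-3\right) = -78$)
$K{\left(s,C \right)} = i \sqrt{62}$ ($K{\left(s,C \right)} = \sqrt{-78 + \left(-4\right)^{2}} = \sqrt{-78 + 16} = \sqrt{-62} = i \sqrt{62}$)
$\left(-465036 + K{\left(-542,\left(-7 + 3\right)^{2} \right)}\right) \left(-431857 + 133678\right) = \left(-465036 + i \sqrt{62}\right) \left(-431857 + 133678\right) = \left(-465036 + i \sqrt{62}\right) \left(-298179\right) = 138663969444 - 298179 i \sqrt{62}$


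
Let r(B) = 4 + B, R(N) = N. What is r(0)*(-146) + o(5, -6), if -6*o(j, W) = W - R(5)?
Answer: -3493/6 ≈ -582.17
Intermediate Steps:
o(j, W) = ⅚ - W/6 (o(j, W) = -(W - 1*5)/6 = -(W - 5)/6 = -(-5 + W)/6 = ⅚ - W/6)
r(0)*(-146) + o(5, -6) = (4 + 0)*(-146) + (⅚ - ⅙*(-6)) = 4*(-146) + (⅚ + 1) = -584 + 11/6 = -3493/6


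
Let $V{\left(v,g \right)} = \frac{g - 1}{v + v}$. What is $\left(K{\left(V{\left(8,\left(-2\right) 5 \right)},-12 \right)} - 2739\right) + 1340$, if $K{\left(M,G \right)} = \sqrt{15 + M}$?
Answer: $-1399 + \frac{\sqrt{229}}{4} \approx -1395.2$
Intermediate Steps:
$V{\left(v,g \right)} = \frac{-1 + g}{2 v}$
$\left(K{\left(V{\left(8,\left(-2\right) 5 \right)},-12 \right)} - 2739\right) + 1340 = \left(\sqrt{15 + \frac{-1 - 10}{2 \cdot 8}} - 2739\right) + 1340 = \left(\sqrt{15 + \frac{1}{2} \cdot \frac{1}{8} \left(-1 - 10\right)} - 2739\right) + 1340 = \left(\sqrt{15 + \frac{1}{2} \cdot \frac{1}{8} \left(-11\right)} - 2739\right) + 1340 = \left(\sqrt{15 - \frac{11}{16}} - 2739\right) + 1340 = \left(\sqrt{\frac{229}{16}} - 2739\right) + 1340 = \left(\frac{\sqrt{229}}{4} - 2739\right) + 1340 = \left(-2739 + \frac{\sqrt{229}}{4}\right) + 1340 = -1399 + \frac{\sqrt{229}}{4}$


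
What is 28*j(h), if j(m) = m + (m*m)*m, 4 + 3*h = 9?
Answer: 4760/27 ≈ 176.30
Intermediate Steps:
h = 5/3 (h = -4/3 + (⅓)*9 = -4/3 + 3 = 5/3 ≈ 1.6667)
j(m) = m + m³ (j(m) = m + m²*m = m + m³)
28*j(h) = 28*(5/3 + (5/3)³) = 28*(5/3 + 125/27) = 28*(170/27) = 4760/27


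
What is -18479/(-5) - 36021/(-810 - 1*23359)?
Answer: 446799056/120845 ≈ 3697.3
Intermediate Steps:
-18479/(-5) - 36021/(-810 - 1*23359) = -18479*(-⅕) - 36021/(-810 - 23359) = 18479/5 - 36021/(-24169) = 18479/5 - 36021*(-1/24169) = 18479/5 + 36021/24169 = 446799056/120845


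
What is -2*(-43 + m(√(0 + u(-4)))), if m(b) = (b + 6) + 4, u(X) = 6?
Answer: 66 - 2*√6 ≈ 61.101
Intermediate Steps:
m(b) = 10 + b (m(b) = (6 + b) + 4 = 10 + b)
-2*(-43 + m(√(0 + u(-4)))) = -2*(-43 + (10 + √(0 + 6))) = -2*(-43 + (10 + √6)) = -2*(-33 + √6) = 66 - 2*√6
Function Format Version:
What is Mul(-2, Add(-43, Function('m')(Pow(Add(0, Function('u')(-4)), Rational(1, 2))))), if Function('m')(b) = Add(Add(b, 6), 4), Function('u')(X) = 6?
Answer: Add(66, Mul(-2, Pow(6, Rational(1, 2)))) ≈ 61.101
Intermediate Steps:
Function('m')(b) = Add(10, b) (Function('m')(b) = Add(Add(6, b), 4) = Add(10, b))
Mul(-2, Add(-43, Function('m')(Pow(Add(0, Function('u')(-4)), Rational(1, 2))))) = Mul(-2, Add(-43, Add(10, Pow(Add(0, 6), Rational(1, 2))))) = Mul(-2, Add(-43, Add(10, Pow(6, Rational(1, 2))))) = Mul(-2, Add(-33, Pow(6, Rational(1, 2)))) = Add(66, Mul(-2, Pow(6, Rational(1, 2))))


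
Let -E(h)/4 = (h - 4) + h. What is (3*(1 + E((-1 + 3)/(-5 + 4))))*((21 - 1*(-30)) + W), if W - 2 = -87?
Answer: -3366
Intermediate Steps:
W = -85 (W = 2 - 87 = -85)
E(h) = 16 - 8*h (E(h) = -4*((h - 4) + h) = -4*((-4 + h) + h) = -4*(-4 + 2*h) = 16 - 8*h)
(3*(1 + E((-1 + 3)/(-5 + 4))))*((21 - 1*(-30)) + W) = (3*(1 + (16 - 8*(-1 + 3)/(-5 + 4))))*((21 - 1*(-30)) - 85) = (3*(1 + (16 - 16/(-1))))*((21 + 30) - 85) = (3*(1 + (16 - 16*(-1))))*(51 - 85) = (3*(1 + (16 - 8*(-2))))*(-34) = (3*(1 + (16 + 16)))*(-34) = (3*(1 + 32))*(-34) = (3*33)*(-34) = 99*(-34) = -3366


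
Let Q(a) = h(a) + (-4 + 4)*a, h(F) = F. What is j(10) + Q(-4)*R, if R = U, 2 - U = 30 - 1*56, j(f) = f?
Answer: -102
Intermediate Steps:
U = 28 (U = 2 - (30 - 1*56) = 2 - (30 - 56) = 2 - 1*(-26) = 2 + 26 = 28)
R = 28
Q(a) = a (Q(a) = a + (-4 + 4)*a = a + 0*a = a + 0 = a)
j(10) + Q(-4)*R = 10 - 4*28 = 10 - 112 = -102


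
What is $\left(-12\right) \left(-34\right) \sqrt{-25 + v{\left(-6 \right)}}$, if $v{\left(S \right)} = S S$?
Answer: $408 \sqrt{11} \approx 1353.2$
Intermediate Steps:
$v{\left(S \right)} = S^{2}$
$\left(-12\right) \left(-34\right) \sqrt{-25 + v{\left(-6 \right)}} = \left(-12\right) \left(-34\right) \sqrt{-25 + \left(-6\right)^{2}} = 408 \sqrt{-25 + 36} = 408 \sqrt{11}$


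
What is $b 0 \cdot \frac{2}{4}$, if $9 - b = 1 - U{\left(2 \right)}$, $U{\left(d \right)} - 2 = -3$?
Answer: $0$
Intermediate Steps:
$U{\left(d \right)} = -1$ ($U{\left(d \right)} = 2 - 3 = -1$)
$b = 7$ ($b = 9 - \left(1 - -1\right) = 9 - \left(1 + 1\right) = 9 - 2 = 7$)
$b 0 \cdot \frac{2}{4} = 7 \cdot 0 \cdot \frac{2}{4} = 0 \cdot 2 \cdot \frac{1}{4} = 0 \cdot \frac{1}{2} = 0$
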